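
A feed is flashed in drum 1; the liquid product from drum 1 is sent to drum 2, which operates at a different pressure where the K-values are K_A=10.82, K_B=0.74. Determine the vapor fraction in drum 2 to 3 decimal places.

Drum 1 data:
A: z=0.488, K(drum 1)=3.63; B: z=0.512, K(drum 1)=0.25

Drum 1:
Rachford–Rice: g(ψ₁) = Σ zᵢ(Kᵢ−1)/(1+ψ₁(Kᵢ−1)) = 0.
Feasibility: ΣzᵢKᵢ = 1.899, Σzᵢ/Kᵢ = 2.182 — both > 1, two phases present.
Newton–Raphson from ψ₁ = 0.39:
  ψ₁ = 0.390: g = 0.0908, g' = -1.398 → ψ₁ = 0.455
  ψ₁ = 0.455: g = 0.0014, g' = -1.363 → ψ₁ = 0.456
Converged at ψ₁ = 0.456.
Drum-1 compositions:
  A: x = 0.222, y = 0.805
  B: x = 0.778, y = 0.195
Drum-2 feed = drum-1 liquid: z₂ = (0.2219, 0.7781).
Drum 2:
Binary case is linear: z₁(K₁−1)(1+ψ₂(K₂−1)) + z₂(K₂−1)(1+ψ₂(K₁−1)) = 0
⇒ ψ₂ = [z₁(K₁−1)+z₂(K₂−1)] / [−(K₁−1)(K₂−1)] = 1.9767/2.5532 = 0.774
  A: x = 0.026, y = 0.279
  B: x = 0.974, y = 0.721

V/F (drum 2) = 0.774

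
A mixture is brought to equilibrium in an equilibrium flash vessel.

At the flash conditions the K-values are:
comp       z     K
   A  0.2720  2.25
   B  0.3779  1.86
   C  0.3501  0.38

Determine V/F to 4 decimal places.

Material balance + equilibrium reduce to Σ zᵢ(Kᵢ−1)/(1+V/F(Kᵢ−1)) = 0.
g(0) = ΣzᵢKᵢ − 1 = 0.4479 and g(1) = 1 − Σzᵢ/Kᵢ = -0.2454, so a root lies in (0, 1).
Newton iteration, V/F⁰ = 0.5:
  V/F = 0.5000: g = 0.12192, g' = -0.5803 → V/F = 0.7101
  V/F = 0.7101: g = -0.00589, g' = -0.6565 → V/F = 0.7011
Converged at V/F = 0.7011.

V/F = 0.7011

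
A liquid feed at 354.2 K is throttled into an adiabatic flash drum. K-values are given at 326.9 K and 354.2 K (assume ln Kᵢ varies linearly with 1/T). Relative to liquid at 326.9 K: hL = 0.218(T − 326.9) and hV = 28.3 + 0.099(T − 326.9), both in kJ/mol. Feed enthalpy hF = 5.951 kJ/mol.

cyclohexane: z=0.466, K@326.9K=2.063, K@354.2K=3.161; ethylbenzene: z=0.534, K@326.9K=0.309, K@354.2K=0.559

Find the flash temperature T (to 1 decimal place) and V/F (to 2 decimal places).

T = 328.2 K, V/F = 0.20

Adiabatic flash: solve Rachford–Rice at each trial T, then check hF = ψ·hV(T) + (1−ψ)·hL(T).
  T = 326.9 K: K = (2.063, 0.309), RR gives ψ = 0.172, H_out = 4.869 kJ/mol
  T = 354.2 K: K = (3.161, 0.559), RR gives ψ = 0.810, H_out = 26.232 kJ/mol
  T = 340.5 K: K = (2.574, 0.420), RR gives ψ = 0.464, H_out = 15.352 kJ/mol
  T = 333.7 K: K = (2.309, 0.361), RR gives ψ = 0.322, H_out = 10.333 kJ/mol
  T = 330.3 K: K = (2.184, 0.334), RR gives ψ = 0.249, H_out = 7.692 kJ/mol
  T = 328.6 K: K = (2.123, 0.322), RR gives ψ = 0.211, H_out = 6.308 kJ/mol
Linear interpolation between T = 326.9 (H_out = 4.869) and T = 328.6 (H_out = 6.308) on hF = 5.951 gives T ≈ 328.2 K, at which ψ = 0.20.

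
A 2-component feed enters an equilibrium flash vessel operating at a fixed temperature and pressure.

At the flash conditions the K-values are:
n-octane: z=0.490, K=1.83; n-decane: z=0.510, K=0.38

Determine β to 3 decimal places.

Rachford–Rice: g(β) = Σ zᵢ(Kᵢ−1)/(1+β(Kᵢ−1)) = 0.
Check two-phase: ΣzᵢKᵢ = 1.091 > 1 and Σzᵢ/Kᵢ = 1.610 > 1, so g(0) = 0.091 > 0 and g(1) = -0.610 < 0.
Binary case is linear: z₁(K₁−1)(1+β(K₂−1)) + z₂(K₂−1)(1+β(K₁−1)) = 0
⇒ β = [z₁(K₁−1)+z₂(K₂−1)] / [−(K₁−1)(K₂−1)] = 0.0905/0.5146 = 0.176

β = 0.176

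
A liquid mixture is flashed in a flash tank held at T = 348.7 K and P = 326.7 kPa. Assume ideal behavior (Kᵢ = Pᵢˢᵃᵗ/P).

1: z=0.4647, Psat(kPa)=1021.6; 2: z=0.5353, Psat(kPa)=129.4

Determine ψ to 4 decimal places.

Raoult's law: Kᵢ = Pᵢˢᵃᵗ/P = Pᵢˢᵃᵗ/326.7.
  K_1 = 1021.6/326.7 = 3.127028, K_2 = 129.4/326.7 = 0.396082
Newton iteration, ψ⁰ = 0.5:
  ψ = 0.5000: g = 0.01588, g' = -0.8944 → ψ = 0.5178
Converged at ψ = 0.5178.

ψ = 0.5178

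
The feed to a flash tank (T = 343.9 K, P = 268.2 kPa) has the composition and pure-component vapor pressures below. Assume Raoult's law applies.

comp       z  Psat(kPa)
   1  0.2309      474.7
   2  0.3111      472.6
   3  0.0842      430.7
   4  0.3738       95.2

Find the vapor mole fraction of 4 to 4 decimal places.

y_4 = 0.1900

Raoult's law: Kᵢ = Pᵢˢᵃᵗ/P = Pᵢˢᵃᵗ/268.2.
  K_1 = 474.7/268.2 = 1.769948, K_2 = 472.6/268.2 = 1.762118, K_3 = 430.7/268.2 = 1.605891, K_4 = 95.2/268.2 = 0.354959
Iterate (Newton) starting at ψ = 0.5:
  ψ = 0.5000: g = -0.01671, g' = -0.5232 → ψ = 0.4681
  ψ = 0.4681: g = -0.00022, g' = -0.5100 → ψ = 0.4676
Converged at ψ = 0.4676.
Compositions from xᵢ = zᵢ/(1+ψ(Kᵢ−1)), yᵢ = Kᵢxᵢ:
  1: x = 0.1698, y = 0.3005
  2: x = 0.2294, y = 0.4042
  3: x = 0.0656, y = 0.1054
  4: x = 0.5353, y = 0.1900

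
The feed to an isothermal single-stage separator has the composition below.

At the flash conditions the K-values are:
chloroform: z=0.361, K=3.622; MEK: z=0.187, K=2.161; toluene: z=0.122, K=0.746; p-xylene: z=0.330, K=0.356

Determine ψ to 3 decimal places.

Rachford–Rice: g(ψ) = Σ zᵢ(Kᵢ−1)/(1+ψ(Kᵢ−1)) = 0.
Feasibility: ΣzᵢKᵢ = 1.920, Σzᵢ/Kᵢ = 1.277 — both > 1, two phases present.
Newton–Raphson from ψ = 0.5:
  ψ = 0.500: g = 0.1980, g' = -0.874 → ψ = 0.727
  ψ = 0.727: g = 0.0061, g' = -0.864 → ψ = 0.734
Converged at ψ = 0.734.

ψ = 0.734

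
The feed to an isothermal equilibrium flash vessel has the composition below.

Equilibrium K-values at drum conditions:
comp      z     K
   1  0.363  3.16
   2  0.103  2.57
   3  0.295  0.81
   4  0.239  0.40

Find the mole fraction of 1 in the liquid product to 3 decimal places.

x_1 = 0.130

Material balance + equilibrium reduce to Σ zᵢ(Kᵢ−1)/(1+β(Kᵢ−1)) = 0.
Feasibility: ΣzᵢKᵢ = 1.746, Σzᵢ/Kᵢ = 1.117 — both > 1, two phases present.
Newton–Raphson from β = 0.5:
  β = 0.500: g = 0.2008, g' = -0.660 → β = 0.804
  β = 0.804: g = 0.0146, g' = -0.612 → β = 0.828
Converged at β = 0.828.
Compositions from xᵢ = zᵢ/(1+β(Kᵢ−1)), yᵢ = Kᵢxᵢ:
  1: x = 0.130, y = 0.411
  2: x = 0.045, y = 0.115
  3: x = 0.350, y = 0.284
  4: x = 0.475, y = 0.190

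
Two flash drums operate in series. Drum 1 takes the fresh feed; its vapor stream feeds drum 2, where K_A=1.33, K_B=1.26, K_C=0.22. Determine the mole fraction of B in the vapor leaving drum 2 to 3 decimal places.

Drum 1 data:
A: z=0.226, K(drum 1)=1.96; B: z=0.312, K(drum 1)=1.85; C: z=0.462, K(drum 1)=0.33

Drum 1:
Rachford–Rice: g(ψ₁) = Σ zᵢ(Kᵢ−1)/(1+ψ₁(Kᵢ−1)) = 0.
Check two-phase: ΣzᵢKᵢ = 1.173 > 1 and Σzᵢ/Kᵢ = 1.684 > 1, so g(0) = 0.173 > 0 and g(1) = -0.684 < 0.
Newton iteration, ψ₁⁰ = 0.38:
  ψ₁ = 0.380: g = -0.0558, g' = -0.614 → ψ₁ = 0.289
  ψ₁ = 0.289: g = -0.0011, g' = -0.592 → ψ₁ = 0.287
Converged at ψ₁ = 0.287.
Drum-1 compositions:
  A: x = 0.177, y = 0.347
  B: x = 0.251, y = 0.464
  C: x = 0.572, y = 0.189
Drum-2 feed = drum-1 vapor: z₂ = (0.3473, 0.4640, 0.1888).
Drum 2:
Material balance + equilibrium reduce to Σ zᵢ(Kᵢ−1)/(1+ψ₂(Kᵢ−1)) = 0.
g(0) = ΣzᵢKᵢ − 1 = 0.088 and g(1) = 1 − Σzᵢ/Kᵢ = -0.487, so a root lies in (0, 1).
Iterate (Newton) starting at ψ₂ = 0.48:
  ψ₂ = 0.480: g = -0.0292, g' = -0.346 → ψ₂ = 0.396
  ψ₂ = 0.396: g = -0.0023, g' = -0.296 → ψ₂ = 0.388
Converged at ψ₂ = 0.388.
  A: x = 0.308, y = 0.409
  B: x = 0.421, y = 0.531
  C: x = 0.271, y = 0.060

y_B (drum 2) = 0.531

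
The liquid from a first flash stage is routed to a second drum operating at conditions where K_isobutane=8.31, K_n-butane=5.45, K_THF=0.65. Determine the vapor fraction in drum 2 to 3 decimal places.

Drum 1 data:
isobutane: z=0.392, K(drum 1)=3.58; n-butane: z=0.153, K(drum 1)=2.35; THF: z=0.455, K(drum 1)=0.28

V/F (drum 2) = 0.593

Drum 1:
Material balance + equilibrium reduce to Σ zᵢ(Kᵢ−1)/(1+ψ₁(Kᵢ−1)) = 0.
Check two-phase: ΣzᵢKᵢ = 1.890 > 1 and Σzᵢ/Kᵢ = 1.800 > 1, so g(0) = 0.890 > 0 and g(1) = -0.800 < 0.
Iterate (Newton) starting at ψ₁ = 0.5:
  ψ₁ = 0.500: g = 0.0531, g' = -1.173 → ψ₁ = 0.545
Converged at ψ₁ = 0.545.
Drum-1 compositions:
  isobutane: x = 0.163, y = 0.583
  n-butane: x = 0.088, y = 0.207
  THF: x = 0.749, y = 0.210
Drum-2 feed = drum-1 liquid: z₂ = (0.1629, 0.0881, 0.7490).
Drum 2:
Let ψ₂ = V/F and solve Σ zᵢ(Kᵢ−1)/(1+ψ₂(Kᵢ−1)) = 0.
Check two-phase: ΣzᵢKᵢ = 2.321 > 1 and Σzᵢ/Kᵢ = 1.188 > 1, so g(0) = 1.321 > 0 and g(1) = -0.188 < 0.
Iterate (Newton) starting at ψ₂ = 0.5:
  ψ₂ = 0.500: g = 0.0597, g' = -0.704 → ψ₂ = 0.585
  ψ₂ = 0.585: g = 0.0051, g' = -0.592 → ψ₂ = 0.593
Converged at ψ₂ = 0.593.
  isobutane: x = 0.031, y = 0.254
  n-butane: x = 0.024, y = 0.132
  THF: x = 0.945, y = 0.614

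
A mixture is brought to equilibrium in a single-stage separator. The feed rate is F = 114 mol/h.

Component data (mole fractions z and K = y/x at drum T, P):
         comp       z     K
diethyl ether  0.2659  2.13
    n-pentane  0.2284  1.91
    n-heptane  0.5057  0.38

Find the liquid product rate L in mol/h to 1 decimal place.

Rachford–Rice: g(ψ) = Σ zᵢ(Kᵢ−1)/(1+ψ(Kᵢ−1)) = 0.
Check two-phase: ΣzᵢKᵢ = 1.1948 > 1 and Σzᵢ/Kᵢ = 1.5752 > 1, so g(0) = 0.1948 > 0 and g(1) = -0.5752 < 0.
Newton iteration, ψ⁰ = 0.57:
  ψ = 0.5700: g = -0.16529, g' = -0.6726 → ψ = 0.3242
  ψ = 0.3242: g = -0.01204, g' = -0.5991 → ψ = 0.3042
Converged at ψ = 0.3042.
Then V = ψ·F = 0.3042·114 = 34.7 mol/h and L = F − V = 79.3 mol/h.

L = 79.3 mol/h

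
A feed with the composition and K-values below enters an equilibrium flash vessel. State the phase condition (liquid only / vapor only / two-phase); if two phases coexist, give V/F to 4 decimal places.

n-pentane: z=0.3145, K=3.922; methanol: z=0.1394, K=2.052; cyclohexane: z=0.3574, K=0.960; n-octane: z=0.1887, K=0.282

two-phase, V/F = 0.8259

ΣzᵢKᵢ = 1.9158; Σzᵢ/Kᵢ = 1.1896.
Both exceed 1, so a two-phase solution exists.
Material balance + equilibrium reduce to Σ zᵢ(Kᵢ−1)/(1+ψ(Kᵢ−1)) = 0.
Newton–Raphson from ψ = 0.45:
  ψ = 0.4500: g = 0.28180, g' = -0.7851 → ψ = 0.8089
  ψ = 0.8089: g = 0.01443, g' = -0.8366 → ψ = 0.8262
  ψ = 0.8262: g = -0.00022, g' = -0.8630 → ψ = 0.8259
Converged at ψ = 0.8259.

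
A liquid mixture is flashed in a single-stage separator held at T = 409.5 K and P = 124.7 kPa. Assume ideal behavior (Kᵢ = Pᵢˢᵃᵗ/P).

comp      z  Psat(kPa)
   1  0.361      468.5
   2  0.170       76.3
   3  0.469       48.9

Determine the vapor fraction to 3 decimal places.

ψ = 0.420

Raoult's law: Kᵢ = Pᵢˢᵃᵗ/P = Pᵢˢᵃᵗ/124.7.
  K_1 = 468.5/124.7 = 3.75702, K_2 = 76.3/124.7 = 0.61187, K_3 = 48.9/124.7 = 0.39214
Let ψ = V/F and solve Σ zᵢ(Kᵢ−1)/(1+ψ(Kᵢ−1)) = 0.
Check two-phase: ΣzᵢKᵢ = 1.644 > 1 and Σzᵢ/Kᵢ = 1.570 > 1, so g(0) = 0.644 > 0 and g(1) = -0.570 < 0.
Iterate (Newton) starting at ψ = 0.5:
  ψ = 0.500: g = -0.0730, g' = -0.882 → ψ = 0.417
  ψ = 0.417: g = 0.0021, g' = -0.941 → ψ = 0.420
Converged at ψ = 0.420.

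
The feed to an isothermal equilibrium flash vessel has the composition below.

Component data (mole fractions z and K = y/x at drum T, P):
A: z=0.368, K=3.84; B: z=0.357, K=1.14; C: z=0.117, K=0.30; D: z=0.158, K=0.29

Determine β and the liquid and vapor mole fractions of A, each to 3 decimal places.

β = 0.713, x_A = 0.122, y_A = 0.467

Newton–Raphson from β = 0.67:
  β = 0.670: g = 0.0375, g' = -0.851 → β = 0.714
  β = 0.714: g = -0.0007, g' = -0.886 → β = 0.713
Converged at β = 0.713.
Compositions from xᵢ = zᵢ/(1+β(Kᵢ−1)), yᵢ = Kᵢxᵢ:
  A: x = 0.122, y = 0.467
  B: x = 0.325, y = 0.370
  C: x = 0.234, y = 0.070
  D: x = 0.320, y = 0.093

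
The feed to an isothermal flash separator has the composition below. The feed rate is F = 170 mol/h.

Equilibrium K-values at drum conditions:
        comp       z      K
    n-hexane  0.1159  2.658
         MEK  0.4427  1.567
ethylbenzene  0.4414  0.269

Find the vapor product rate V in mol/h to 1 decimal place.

Newton iteration, V/F⁰ = 0.5:
  V/F = 0.5000: g = -0.20790, g' = -0.7675 → V/F = 0.2291
  V/F = 0.2291: g = -0.02617, g' = -0.6191 → V/F = 0.1869
  V/F = 0.1869: g = -0.00003, g' = -0.6185 → V/F = 0.1868
Converged at V/F = 0.1868.
Then V = V/F·F = 0.1868·170 = 31.8 mol/h and L = F − V = 138.2 mol/h.

V = 31.8 mol/h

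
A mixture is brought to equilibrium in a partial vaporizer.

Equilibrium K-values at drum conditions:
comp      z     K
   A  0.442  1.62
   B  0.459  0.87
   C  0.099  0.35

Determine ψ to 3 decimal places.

Newton–Raphson from ψ = 0.5:
  ψ = 0.500: g = 0.0500, g' = -0.200 → ψ = 0.751
  ψ = 0.751: g = -0.0048, g' = -0.248 → ψ = 0.731
Converged at ψ = 0.731.

ψ = 0.731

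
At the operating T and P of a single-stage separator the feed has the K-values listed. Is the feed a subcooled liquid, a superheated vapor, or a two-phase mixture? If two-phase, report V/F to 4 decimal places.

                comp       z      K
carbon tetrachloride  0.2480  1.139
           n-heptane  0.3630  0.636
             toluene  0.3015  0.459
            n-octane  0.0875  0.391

subcooled liquid

ΣzᵢKᵢ = 0.6859; Σzᵢ/Kᵢ = 1.6691.
Since ΣzᵢKᵢ < 1 the mixture is below its bubble point — single liquid phase.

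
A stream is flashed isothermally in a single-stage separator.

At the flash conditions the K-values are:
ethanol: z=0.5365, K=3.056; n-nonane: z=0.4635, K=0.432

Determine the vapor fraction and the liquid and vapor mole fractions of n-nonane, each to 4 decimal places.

Material balance + equilibrium reduce to Σ zᵢ(Kᵢ−1)/(1+ψ(Kᵢ−1)) = 0.
Feasibility: ΣzᵢKᵢ = 1.8398, Σzᵢ/Kᵢ = 1.2485 — both > 1, two phases present.
Binary case is linear: z₁(K₁−1)(1+ψ(K₂−1)) + z₂(K₂−1)(1+ψ(K₁−1)) = 0
⇒ ψ = [z₁(K₁−1)+z₂(K₂−1)] / [−(K₁−1)(K₂−1)] = 0.83978/1.16781 = 0.7191
Compositions from xᵢ = zᵢ/(1+ψ(Kᵢ−1)), yᵢ = Kᵢxᵢ:
  ethanol: x = 0.2165, y = 0.6615
  n-nonane: x = 0.7835, y = 0.3385

ψ = 0.7191, x_n-nonane = 0.7835, y_n-nonane = 0.3385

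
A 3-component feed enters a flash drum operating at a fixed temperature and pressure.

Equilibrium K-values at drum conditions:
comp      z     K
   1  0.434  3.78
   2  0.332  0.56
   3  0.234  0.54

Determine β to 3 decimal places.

β = 0.764

Rachford–Rice: g(β) = Σ zᵢ(Kᵢ−1)/(1+β(Kᵢ−1)) = 0.
Check two-phase: ΣzᵢKᵢ = 1.953 > 1 and Σzᵢ/Kᵢ = 1.141 > 1, so g(0) = 0.953 > 0 and g(1) = -0.141 < 0.
Iterate (Newton) starting at β = 0.5:
  β = 0.500: g = 0.1777, g' = -0.776 → β = 0.729
  β = 0.729: g = 0.0217, g' = -0.618 → β = 0.764
Converged at β = 0.764.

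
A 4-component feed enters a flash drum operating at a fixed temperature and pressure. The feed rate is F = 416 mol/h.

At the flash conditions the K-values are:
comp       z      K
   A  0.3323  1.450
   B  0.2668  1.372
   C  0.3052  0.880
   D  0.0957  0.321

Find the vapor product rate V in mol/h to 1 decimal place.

V = 338.3 mol/h

Newton–Raphson from ψ = 0.5:
  ψ = 0.5000: g = 0.06841, g' = -0.1772 → ψ = 0.8861
  ψ = 0.8861: g = -0.02255, g' = -0.3388 → ψ = 0.8195
  ψ = 0.8195: g = -0.00181, g' = -0.2873 → ψ = 0.8132
Converged at ψ = 0.8132.
Then V = ψ·F = 0.8132·416 = 338.3 mol/h and L = F − V = 77.7 mol/h.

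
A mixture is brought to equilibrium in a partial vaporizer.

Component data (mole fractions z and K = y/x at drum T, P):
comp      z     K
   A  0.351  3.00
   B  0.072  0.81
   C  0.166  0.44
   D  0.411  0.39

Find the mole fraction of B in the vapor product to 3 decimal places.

Let β = V/F and solve Σ zᵢ(Kᵢ−1)/(1+β(Kᵢ−1)) = 0.
Check two-phase: ΣzᵢKᵢ = 1.345 > 1 and Σzᵢ/Kᵢ = 1.637 > 1, so g(0) = 0.345 > 0 and g(1) = -0.637 < 0.
Newton iteration, β⁰ = 0.5:
  β = 0.500: g = -0.1540, g' = -0.771 → β = 0.300
  β = 0.300: g = 0.0053, g' = -0.855 → β = 0.307
Converged at β = 0.307.
Compositions from xᵢ = zᵢ/(1+β(Kᵢ−1)), yᵢ = Kᵢxᵢ:
  A: x = 0.218, y = 0.653
  B: x = 0.076, y = 0.062
  C: x = 0.200, y = 0.088
  D: x = 0.506, y = 0.197

y_B = 0.062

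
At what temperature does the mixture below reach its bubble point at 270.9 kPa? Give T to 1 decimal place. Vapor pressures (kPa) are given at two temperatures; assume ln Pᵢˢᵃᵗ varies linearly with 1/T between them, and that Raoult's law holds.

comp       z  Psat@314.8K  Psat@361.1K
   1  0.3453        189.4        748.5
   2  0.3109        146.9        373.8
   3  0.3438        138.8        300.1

T = 336.0 K

Bubble-point temperature: ΣzᵢPᵢˢᵃᵗ(T) = P. Interpolate ln Pᵢˢᵃᵗ = aᵢ + bᵢ/T.
  T = 314.8 K: ΣzᵢPᵢˢᵃᵗ = 158.79 kPa
  T = 361.1 K: ΣzᵢPᵢˢᵃᵗ = 477.85 kPa
  T = 338.0 K: ΣzᵢPᵢˢᵃᵗ = 283.88 kPa
  T = 326.4 K: ΣzᵢPᵢˢᵃᵗ = 213.97 kPa
  T = 332.2 K: ΣzᵢPᵢˢᵃᵗ = 246.92 kPa
  T = 335.1 K: ΣzᵢPᵢˢᵃᵗ = 264.88 kPa
Interpolating between 335.1 K and 338.0 K gives T ≈ 336.0 K.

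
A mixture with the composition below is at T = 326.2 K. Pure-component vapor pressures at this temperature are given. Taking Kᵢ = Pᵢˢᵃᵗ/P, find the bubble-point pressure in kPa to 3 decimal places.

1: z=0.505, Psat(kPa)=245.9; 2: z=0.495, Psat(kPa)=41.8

Pbub = 144.870 kPa

At the bubble point ψ → 0, so ΣzᵢKᵢ = 1 with Kᵢ = Pᵢˢᵃᵗ/P ⇒ P = ΣzᵢPᵢˢᵃᵗ.
P = 0.505·245.9 + 0.495·41.8 = 144.870 kPa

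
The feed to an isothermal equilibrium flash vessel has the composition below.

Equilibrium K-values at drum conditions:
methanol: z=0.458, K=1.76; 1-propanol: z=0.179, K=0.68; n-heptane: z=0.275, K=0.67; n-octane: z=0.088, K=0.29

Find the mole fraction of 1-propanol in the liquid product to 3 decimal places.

x_1-propanol = 0.208

Material balance + equilibrium reduce to Σ zᵢ(Kᵢ−1)/(1+ψ(Kᵢ−1)) = 0.
g(0) = ΣzᵢKᵢ − 1 = 0.138 and g(1) = 1 − Σzᵢ/Kᵢ = -0.237, so a root lies in (0, 1).
Iterate (Newton) starting at ψ = 0.59:
  ψ = 0.590: g = -0.0505, g' = -0.332 → ψ = 0.438
  ψ = 0.438: g = -0.0021, g' = -0.308 → ψ = 0.431
Converged at ψ = 0.431.
Compositions from xᵢ = zᵢ/(1+ψ(Kᵢ−1)), yᵢ = Kᵢxᵢ:
  methanol: x = 0.345, y = 0.607
  1-propanol: x = 0.208, y = 0.141
  n-heptane: x = 0.321, y = 0.215
  n-octane: x = 0.127, y = 0.037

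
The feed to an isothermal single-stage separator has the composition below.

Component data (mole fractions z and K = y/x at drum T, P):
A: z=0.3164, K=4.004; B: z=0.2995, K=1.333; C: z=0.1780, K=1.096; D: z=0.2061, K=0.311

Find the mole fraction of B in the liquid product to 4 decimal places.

x_B = 0.2321

Newton iteration, β⁰ = 0.68:
  β = 0.6800: g = 0.14255, g' = -0.6783 → β = 0.8902
  β = 0.8902: g = -0.01587, g' = -0.8870 → β = 0.8723
  β = 0.8723: g = -0.00030, g' = -0.8537 → β = 0.8719
Converged at β = 0.8719.
Compositions from xᵢ = zᵢ/(1+β(Kᵢ−1)), yᵢ = Kᵢxᵢ:
  A: x = 0.0874, y = 0.3500
  B: x = 0.2321, y = 0.3094
  C: x = 0.1643, y = 0.1800
  D: x = 0.5162, y = 0.1605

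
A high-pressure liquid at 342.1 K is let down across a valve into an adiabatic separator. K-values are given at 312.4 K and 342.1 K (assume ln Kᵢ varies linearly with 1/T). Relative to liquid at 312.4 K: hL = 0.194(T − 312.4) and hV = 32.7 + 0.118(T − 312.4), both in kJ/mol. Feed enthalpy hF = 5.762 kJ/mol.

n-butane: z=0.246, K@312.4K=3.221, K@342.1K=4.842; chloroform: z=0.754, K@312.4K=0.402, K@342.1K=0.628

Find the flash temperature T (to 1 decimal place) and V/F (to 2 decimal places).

Adiabatic flash: solve Rachford–Rice at each trial T, then check hF = ψ·hV(T) + (1−ψ)·hL(T).
  T = 312.4 K: K = (3.221, 0.402), RR gives ψ = 0.072, H_out = 2.351 kJ/mol
  T = 342.1 K: K = (4.842, 0.628), RR gives ψ = 0.465, H_out = 19.919 kJ/mol
  T = 327.2 K: K = (3.983, 0.507), RR gives ψ = 0.246, H_out = 10.652 kJ/mol
  T = 319.8 K: K = (3.591, 0.453), RR gives ψ = 0.158, H_out = 6.529 kJ/mol
  T = 316.1 K: K = (3.403, 0.427), RR gives ψ = 0.115, H_out = 4.462 kJ/mol
  T = 318.0 K: K = (3.499, 0.440), RR gives ψ = 0.138, H_out = 5.527 kJ/mol
Linear interpolation between T = 318.0 (H_out = 5.527) and T = 319.8 (H_out = 6.529) on hF = 5.762 gives T ≈ 318.4 K, at which ψ = 0.14.

T = 318.4 K, V/F = 0.14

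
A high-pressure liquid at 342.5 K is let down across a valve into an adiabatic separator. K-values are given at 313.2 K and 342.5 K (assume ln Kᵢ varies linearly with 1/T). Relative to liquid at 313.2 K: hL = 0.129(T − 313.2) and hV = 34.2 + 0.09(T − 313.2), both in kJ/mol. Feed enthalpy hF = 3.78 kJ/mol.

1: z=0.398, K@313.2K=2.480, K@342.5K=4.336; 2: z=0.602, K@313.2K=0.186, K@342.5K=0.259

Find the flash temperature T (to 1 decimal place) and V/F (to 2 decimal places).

Adiabatic flash: solve Rachford–Rice at each trial T, then check hF = ψ·hV(T) + (1−ψ)·hL(T).
  T = 313.2 K: K = (2.480, 0.186), RR gives ψ = 0.082, H_out = 2.811 kJ/mol
  T = 342.5 K: K = (4.336, 0.259), RR gives ψ = 0.357, H_out = 15.570 kJ/mol
  T = 327.9 K: K = (3.324, 0.221), RR gives ψ = 0.252, H_out = 10.370 kJ/mol
  T = 320.5 K: K = (2.878, 0.203), RR gives ψ = 0.179, H_out = 7.008 kJ/mol
  T = 316.9 K: K = (2.676, 0.195), RR gives ψ = 0.135, H_out = 5.078 kJ/mol
  T = 315.0 K: K = (2.574, 0.190), RR gives ψ = 0.109, H_out = 3.954 kJ/mol
Linear interpolation between T = 313.2 (H_out = 2.811) and T = 315.0 (H_out = 3.954) on hF = 3.78 gives T ≈ 314.7 K, at which ψ = 0.10.

T = 314.7 K, V/F = 0.10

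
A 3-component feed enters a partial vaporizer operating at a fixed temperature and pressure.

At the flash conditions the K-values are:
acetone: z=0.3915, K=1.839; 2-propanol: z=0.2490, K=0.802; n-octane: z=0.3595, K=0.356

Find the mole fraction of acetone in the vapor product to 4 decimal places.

y_acetone = 0.6577

Let ψ = V/F and solve Σ zᵢ(Kᵢ−1)/(1+ψ(Kᵢ−1)) = 0.
Check two-phase: ΣzᵢKᵢ = 1.0476 > 1 and Σzᵢ/Kᵢ = 1.5332 > 1, so g(0) = 0.0476 > 0 and g(1) = -0.5332 < 0.
Newton–Raphson from ψ = 0.55:
  ψ = 0.5500: g = -0.18907, g' = -0.4988 → ψ = 0.1710
  ψ = 0.1710: g = -0.02393, g' = -0.4095 → ψ = 0.1125
  ψ = 0.1125: g = 0.00010, g' = -0.4136 → ψ = 0.1128
Converged at ψ = 0.1128.
Compositions from xᵢ = zᵢ/(1+ψ(Kᵢ−1)), yᵢ = Kᵢxᵢ:
  acetone: x = 0.3577, y = 0.6577
  2-propanol: x = 0.2547, y = 0.2043
  n-octane: x = 0.3877, y = 0.1380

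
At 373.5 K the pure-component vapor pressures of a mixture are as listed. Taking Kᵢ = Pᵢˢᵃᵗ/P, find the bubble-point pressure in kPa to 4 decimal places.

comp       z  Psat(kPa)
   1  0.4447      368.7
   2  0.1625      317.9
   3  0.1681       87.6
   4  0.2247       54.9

Pbub = 242.6812 kPa

At the bubble point ψ → 0, so ΣzᵢKᵢ = 1 with Kᵢ = Pᵢˢᵃᵗ/P ⇒ P = ΣzᵢPᵢˢᵃᵗ.
P = 0.4447·368.7 + 0.1625·317.9 + 0.1681·87.6 + 0.2247·54.9 = 242.6812 kPa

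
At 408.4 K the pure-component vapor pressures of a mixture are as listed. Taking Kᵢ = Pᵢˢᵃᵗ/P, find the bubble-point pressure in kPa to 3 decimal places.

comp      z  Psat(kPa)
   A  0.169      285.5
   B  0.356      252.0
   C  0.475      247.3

Pbub = 255.429 kPa

At the bubble point ψ → 0, so ΣzᵢKᵢ = 1 with Kᵢ = Pᵢˢᵃᵗ/P ⇒ P = ΣzᵢPᵢˢᵃᵗ.
P = 0.169·285.5 + 0.356·252.0 + 0.475·247.3 = 255.429 kPa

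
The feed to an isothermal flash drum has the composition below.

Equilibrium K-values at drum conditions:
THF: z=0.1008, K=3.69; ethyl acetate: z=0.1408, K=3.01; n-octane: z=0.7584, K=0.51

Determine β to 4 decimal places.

β = 0.1605

Iterate (Newton) starting at β = 0.5:
  β = 0.5000: g = -0.23543, g' = -0.5936 → β = 0.1034
  β = 0.1034: g = 0.05502, g' = -1.0385 → β = 0.1564
  β = 0.1564: g = 0.00375, g' = -0.9043 → β = 0.1605
Converged at β = 0.1605.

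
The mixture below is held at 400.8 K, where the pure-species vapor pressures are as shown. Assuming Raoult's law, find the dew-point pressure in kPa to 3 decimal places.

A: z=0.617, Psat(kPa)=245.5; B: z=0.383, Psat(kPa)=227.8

Pdew = 238.405 kPa

At the dew point ψ → 1, so Σzᵢ/Kᵢ = 1 with Kᵢ = Pᵢˢᵃᵗ/P ⇒ 1/P = Σzᵢ/Pᵢˢᵃᵗ.
1/P = 0.617/245.5 + 0.383/227.8 = 0.004195 ⇒ P = 238.405 kPa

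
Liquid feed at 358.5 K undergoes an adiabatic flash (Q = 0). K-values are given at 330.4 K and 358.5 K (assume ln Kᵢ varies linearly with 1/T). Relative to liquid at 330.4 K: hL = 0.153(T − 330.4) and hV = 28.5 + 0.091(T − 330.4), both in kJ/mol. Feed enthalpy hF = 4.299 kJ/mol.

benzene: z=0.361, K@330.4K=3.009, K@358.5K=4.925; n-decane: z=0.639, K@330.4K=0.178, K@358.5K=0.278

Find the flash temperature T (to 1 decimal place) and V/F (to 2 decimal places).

Adiabatic flash: solve Rachford–Rice at each trial T, then check hF = ψ·hV(T) + (1−ψ)·hL(T).
  T = 330.4 K: K = (3.009, 0.178), RR gives ψ = 0.121, H_out = 3.451 kJ/mol
  T = 358.5 K: K = (4.925, 0.278), RR gives ψ = 0.337, H_out = 13.322 kJ/mol
  T = 344.4 K: K = (3.885, 0.224), RR gives ψ = 0.244, H_out = 8.882 kJ/mol
  T = 337.4 K: K = (3.428, 0.200), RR gives ψ = 0.188, H_out = 6.355 kJ/mol
  T = 333.9 K: K = (3.214, 0.189), RR gives ψ = 0.156, H_out = 4.961 kJ/mol
  T = 332.1 K: K = (3.107, 0.183), RR gives ψ = 0.139, H_out = 4.201 kJ/mol
Linear interpolation between T = 332.1 (H_out = 4.201) and T = 333.9 (H_out = 4.961) on hF = 4.299 gives T ≈ 332.3 K, at which ψ = 0.14.

T = 332.3 K, V/F = 0.14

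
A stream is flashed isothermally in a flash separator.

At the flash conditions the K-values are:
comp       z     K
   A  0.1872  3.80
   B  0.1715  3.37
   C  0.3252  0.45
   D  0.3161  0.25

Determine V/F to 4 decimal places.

Rachford–Rice: g(V/F) = Σ zᵢ(Kᵢ−1)/(1+V/F(Kᵢ−1)) = 0.
Check two-phase: ΣzᵢKᵢ = 1.5147 > 1 and Σzᵢ/Kᵢ = 2.0872 > 1, so g(0) = 0.5147 > 0 and g(1) = -1.0872 < 0.
Newton–Raphson from V/F = 0.5:
  V/F = 0.5000: g = -0.22160, g' = -1.0989 → V/F = 0.2983
  V/F = 0.2983: g = 0.00431, g' = -1.2021 → V/F = 0.3019
Converged at V/F = 0.3019.

V/F = 0.3019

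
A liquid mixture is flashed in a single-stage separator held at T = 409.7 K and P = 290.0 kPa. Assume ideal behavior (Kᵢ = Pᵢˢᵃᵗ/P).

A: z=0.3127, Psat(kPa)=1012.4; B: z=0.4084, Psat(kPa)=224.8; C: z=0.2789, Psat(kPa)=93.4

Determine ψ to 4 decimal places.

ψ = 0.4404

Raoult's law: Kᵢ = Pᵢˢᵃᵗ/P = Pᵢˢᵃᵗ/290.0.
  K_A = 1012.4/290.0 = 3.491034, K_B = 224.8/290.0 = 0.775172, K_C = 93.4/290.0 = 0.322069
Rachford–Rice: g(ψ) = Σ zᵢ(Kᵢ−1)/(1+ψ(Kᵢ−1)) = 0.
Check two-phase: ΣzᵢKᵢ = 1.4981 > 1 and Σzᵢ/Kᵢ = 1.4824 > 1, so g(0) = 0.4981 > 0 and g(1) = -0.4824 < 0.
Newton iteration, ψ⁰ = 0.5:
  ψ = 0.5000: g = -0.04259, g' = -0.7044 → ψ = 0.4395
  ψ = 0.4395: g = 0.00061, g' = -0.7276 → ψ = 0.4404
Converged at ψ = 0.4404.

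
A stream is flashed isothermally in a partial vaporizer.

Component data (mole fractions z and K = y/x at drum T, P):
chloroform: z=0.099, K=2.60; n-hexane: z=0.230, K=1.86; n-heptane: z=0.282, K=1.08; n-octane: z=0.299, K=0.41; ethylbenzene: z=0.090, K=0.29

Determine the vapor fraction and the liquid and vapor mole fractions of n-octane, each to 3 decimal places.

Newton–Raphson from ψ = 0.5:
  ψ = 0.500: g = -0.1013, g' = -0.482 → ψ = 0.290
  ψ = 0.290: g = -0.0046, g' = -0.452 → ψ = 0.280
Converged at ψ = 0.280.
Compositions from xᵢ = zᵢ/(1+ψ(Kᵢ−1)), yᵢ = Kᵢxᵢ:
  chloroform: x = 0.068, y = 0.178
  n-hexane: x = 0.185, y = 0.345
  n-heptane: x = 0.276, y = 0.298
  n-octane: x = 0.358, y = 0.147
  ethylbenzene: x = 0.112, y = 0.033

ψ = 0.280, x_n-octane = 0.358, y_n-octane = 0.147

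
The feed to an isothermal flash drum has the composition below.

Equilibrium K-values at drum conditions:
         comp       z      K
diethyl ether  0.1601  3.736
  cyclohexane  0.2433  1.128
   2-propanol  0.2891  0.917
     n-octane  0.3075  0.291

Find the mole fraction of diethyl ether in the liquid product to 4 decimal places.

Rachford–Rice: g(ψ) = Σ zᵢ(Kᵢ−1)/(1+ψ(Kᵢ−1)) = 0.
Feasibility: ΣzᵢKᵢ = 1.2272, Σzᵢ/Kᵢ = 1.6305 — both > 1, two phases present.
Newton–Raphson from ψ = 0.5:
  ψ = 0.5000: g = -0.14853, g' = -0.5904 → ψ = 0.2484
  ψ = 0.2484: g = 0.00184, g' = -0.6583 → ψ = 0.2512
Converged at ψ = 0.2512.
Compositions from xᵢ = zᵢ/(1+ψ(Kᵢ−1)), yᵢ = Kᵢxᵢ:
  diethyl ether: x = 0.0949, y = 0.3545
  cyclohexane: x = 0.2357, y = 0.2659
  2-propanol: x = 0.2953, y = 0.2708
  n-octane: x = 0.3741, y = 0.1089

x_diethyl ether = 0.0949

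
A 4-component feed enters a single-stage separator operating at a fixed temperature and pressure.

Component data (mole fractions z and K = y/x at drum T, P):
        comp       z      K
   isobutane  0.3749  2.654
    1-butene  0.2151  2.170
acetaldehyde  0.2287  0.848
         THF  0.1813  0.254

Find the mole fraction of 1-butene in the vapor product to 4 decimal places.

y_1-butene = 0.2377

Material balance + equilibrium reduce to Σ zᵢ(Kᵢ−1)/(1+ψ(Kᵢ−1)) = 0.
g(0) = ΣzᵢKᵢ − 1 = 0.7017 and g(1) = 1 − Σzᵢ/Kᵢ = -0.2239, so a root lies in (0, 1).
Iterate (Newton) starting at ψ = 0.5:
  ψ = 0.5000: g = 0.24485, g' = -0.6873 → ψ = 0.8562
  ψ = 0.8562: g = -0.03201, g' = -1.0293 → ψ = 0.8251
  ψ = 0.8251: g = -0.00129, g' = -0.9492 → ψ = 0.8238
Converged at ψ = 0.8238.
Compositions from xᵢ = zᵢ/(1+ψ(Kᵢ−1)), yᵢ = Kᵢxᵢ:
  isobutane: x = 0.1587, y = 0.4212
  1-butene: x = 0.1095, y = 0.2377
  acetaldehyde: x = 0.2614, y = 0.2217
  THF: x = 0.4703, y = 0.1195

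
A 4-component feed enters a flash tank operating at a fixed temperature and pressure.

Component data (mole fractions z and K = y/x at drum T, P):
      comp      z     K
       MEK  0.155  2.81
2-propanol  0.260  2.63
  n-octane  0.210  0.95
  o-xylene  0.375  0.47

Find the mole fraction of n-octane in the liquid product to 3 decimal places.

Let ψ = V/F and solve Σ zᵢ(Kᵢ−1)/(1+ψ(Kᵢ−1)) = 0.
Check two-phase: ΣzᵢKᵢ = 1.495 > 1 and Σzᵢ/Kᵢ = 1.173 > 1, so g(0) = 0.495 > 0 and g(1) = -0.173 < 0.
Newton iteration, ψ⁰ = 0.5:
  ψ = 0.500: g = 0.0996, g' = -0.545 → ψ = 0.683
  ψ = 0.683: g = 0.0038, g' = -0.516 → ψ = 0.690
Converged at ψ = 0.690.
Compositions from xᵢ = zᵢ/(1+ψ(Kᵢ−1)), yᵢ = Kᵢxᵢ:
  MEK: x = 0.069, y = 0.194
  2-propanol: x = 0.122, y = 0.322
  n-octane: x = 0.218, y = 0.207
  o-xylene: x = 0.591, y = 0.278

x_n-octane = 0.218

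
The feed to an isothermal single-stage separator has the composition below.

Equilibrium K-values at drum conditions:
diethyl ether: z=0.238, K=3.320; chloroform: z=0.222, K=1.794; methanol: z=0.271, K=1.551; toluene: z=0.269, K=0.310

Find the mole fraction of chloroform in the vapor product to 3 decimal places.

y_chloroform = 0.245

Newton–Raphson from V/F = 0.5:
  V/F = 0.500: g = 0.2155, g' = -0.695 → V/F = 0.810
  V/F = 0.810: g = -0.0184, g' = -0.904 → V/F = 0.790
  V/F = 0.790: g = -0.0003, g' = -0.871 → V/F = 0.789
Converged at V/F = 0.789.
Compositions from xᵢ = zᵢ/(1+V/F(Kᵢ−1)), yᵢ = Kᵢxᵢ:
  diethyl ether: x = 0.084, y = 0.279
  chloroform: x = 0.136, y = 0.245
  methanol: x = 0.189, y = 0.293
  toluene: x = 0.591, y = 0.183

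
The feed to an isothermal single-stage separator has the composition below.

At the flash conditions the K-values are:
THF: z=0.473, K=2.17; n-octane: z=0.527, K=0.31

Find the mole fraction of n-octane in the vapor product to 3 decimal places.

Material balance + equilibrium reduce to Σ zᵢ(Kᵢ−1)/(1+ψ(Kᵢ−1)) = 0.
g(0) = ΣzᵢKᵢ − 1 = 0.190 and g(1) = 1 − Σzᵢ/Kᵢ = -0.918, so a root lies in (0, 1).
Binary case is linear: z₁(K₁−1)(1+ψ(K₂−1)) + z₂(K₂−1)(1+ψ(K₁−1)) = 0
⇒ ψ = [z₁(K₁−1)+z₂(K₂−1)] / [−(K₁−1)(K₂−1)] = 0.1898/0.8073 = 0.235
Compositions from xᵢ = zᵢ/(1+ψ(Kᵢ−1)), yᵢ = Kᵢxᵢ:
  THF: x = 0.371, y = 0.805
  n-octane: x = 0.629, y = 0.195

y_n-octane = 0.195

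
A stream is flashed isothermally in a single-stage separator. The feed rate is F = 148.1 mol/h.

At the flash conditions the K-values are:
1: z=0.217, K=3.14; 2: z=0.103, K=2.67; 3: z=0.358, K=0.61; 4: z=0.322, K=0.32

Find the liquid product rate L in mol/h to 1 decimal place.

L = 110.1 mol/h

Let ψ = V/F and solve Σ zᵢ(Kᵢ−1)/(1+ψ(Kᵢ−1)) = 0.
g(0) = ΣzᵢKᵢ − 1 = 0.278 and g(1) = 1 − Σzᵢ/Kᵢ = -0.701, so a root lies in (0, 1).
Newton iteration, ψ⁰ = 0.5:
  ψ = 0.500: g = -0.1871, g' = -0.743 → ψ = 0.248
  ψ = 0.248: g = 0.0069, g' = -0.850 → ψ = 0.256
Converged at ψ = 0.256.
Then V = ψ·F = 0.2564·148.1 = 38.0 mol/h and L = F − V = 110.1 mol/h.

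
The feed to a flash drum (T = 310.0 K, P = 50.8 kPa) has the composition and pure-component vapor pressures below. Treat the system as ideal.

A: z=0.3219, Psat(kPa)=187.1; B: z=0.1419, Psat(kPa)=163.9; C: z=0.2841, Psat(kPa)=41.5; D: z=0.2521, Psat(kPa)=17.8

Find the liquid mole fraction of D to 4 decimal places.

x_D = 0.5128

Raoult's law: Kᵢ = Pᵢˢᵃᵗ/P = Pᵢˢᵃᵗ/50.8.
  K_A = 187.1/50.8 = 3.683071, K_B = 163.9/50.8 = 3.226378, K_C = 41.5/50.8 = 0.816929, K_D = 17.8/50.8 = 0.350394
Newton–Raphson from β = 0.5:
  β = 0.5000: g = 0.21856, g' = -0.8251 → β = 0.7649
  β = 0.7649: g = 0.01386, g' = -0.7782 → β = 0.7827
  β = 0.7827: g = -0.00008, g' = -0.7879 → β = 0.7826
Converged at β = 0.7826.
Compositions from xᵢ = zᵢ/(1+β(Kᵢ−1)), yᵢ = Kᵢxᵢ:
  A: x = 0.1038, y = 0.3825
  B: x = 0.0517, y = 0.1669
  C: x = 0.3316, y = 0.2709
  D: x = 0.5128, y = 0.1797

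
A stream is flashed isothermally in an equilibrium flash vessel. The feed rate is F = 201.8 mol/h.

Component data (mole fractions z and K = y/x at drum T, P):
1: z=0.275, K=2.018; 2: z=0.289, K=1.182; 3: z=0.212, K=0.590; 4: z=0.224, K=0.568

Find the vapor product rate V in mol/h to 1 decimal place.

V = 101.7 mol/h

Rachford–Rice: g(V/F) = Σ zᵢ(Kᵢ−1)/(1+V/F(Kᵢ−1)) = 0.
Feasibility: ΣzᵢKᵢ = 1.149, Σzᵢ/Kᵢ = 1.134 — both > 1, two phases present.
Iterate (Newton) starting at V/F = 0.5:
  V/F = 0.500: g = 0.0010, g' = -0.258 → V/F = 0.504
Converged at V/F = 0.504.
Then V = V/F·F = 0.5038·201.8 = 101.7 mol/h and L = F − V = 100.1 mol/h.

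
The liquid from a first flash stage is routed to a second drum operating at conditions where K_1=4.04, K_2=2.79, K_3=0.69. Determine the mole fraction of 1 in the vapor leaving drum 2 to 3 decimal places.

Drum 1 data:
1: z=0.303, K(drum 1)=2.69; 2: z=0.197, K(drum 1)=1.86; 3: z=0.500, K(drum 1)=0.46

Drum 1:
Material balance + equilibrium reduce to Σ zᵢ(Kᵢ−1)/(1+ψ₁(Kᵢ−1)) = 0.
g(0) = ΣzᵢKᵢ − 1 = 0.411 and g(1) = 1 − Σzᵢ/Kᵢ = -0.306, so a root lies in (0, 1).
Iterate (Newton) starting at ψ₁ = 0.5:
  ψ₁ = 0.500: g = 0.0262, g' = -0.599 → ψ₁ = 0.544
Converged at ψ₁ = 0.544.
Drum-1 compositions:
  1: x = 0.158, y = 0.425
  2: x = 0.134, y = 0.250
  3: x = 0.708, y = 0.326
Drum-2 feed = drum-1 liquid: z₂ = (0.1579, 0.1342, 0.7079).
Drum 2:
Newton–Raphson from ψ₂ = 0.55:
  ψ₂ = 0.550: g = 0.0361, g' = -0.412 → ψ₂ = 0.638
  ψ₂ = 0.638: g = 0.0020, g' = -0.368 → ψ₂ = 0.643
Converged at ψ₂ = 0.643.
  1: x = 0.053, y = 0.216
  2: x = 0.062, y = 0.174
  3: x = 0.884, y = 0.610

y_1 (drum 2) = 0.216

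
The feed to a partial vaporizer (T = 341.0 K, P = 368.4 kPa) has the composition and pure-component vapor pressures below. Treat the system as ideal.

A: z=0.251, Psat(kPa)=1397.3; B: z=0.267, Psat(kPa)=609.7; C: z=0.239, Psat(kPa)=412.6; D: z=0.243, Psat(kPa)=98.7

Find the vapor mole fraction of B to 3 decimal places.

Raoult's law: Kᵢ = Pᵢˢᵃᵗ/P = Pᵢˢᵃᵗ/368.4.
  K_A = 1397.3/368.4 = 3.79289, K_B = 609.7/368.4 = 1.65499, K_C = 412.6/368.4 = 1.11998, K_D = 98.7/368.4 = 0.26792
Rachford–Rice: g(ψ) = Σ zᵢ(Kᵢ−1)/(1+ψ(Kᵢ−1)) = 0.
g(0) = ΣzᵢKᵢ − 1 = 0.727 and g(1) = 1 − Σzᵢ/Kᵢ = -0.348, so a root lies in (0, 1).
Newton–Raphson from ψ = 0.5:
  ψ = 0.500: g = 0.1707, g' = -0.733 → ψ = 0.733
  ψ = 0.733: g = -0.0092, g' = -0.872 → ψ = 0.722
Converged at ψ = 0.722.
Compositions from xᵢ = zᵢ/(1+ψ(Kᵢ−1)), yᵢ = Kᵢxᵢ:
  A: x = 0.083, y = 0.316
  B: x = 0.181, y = 0.300
  C: x = 0.220, y = 0.246
  D: x = 0.516, y = 0.138

y_B = 0.300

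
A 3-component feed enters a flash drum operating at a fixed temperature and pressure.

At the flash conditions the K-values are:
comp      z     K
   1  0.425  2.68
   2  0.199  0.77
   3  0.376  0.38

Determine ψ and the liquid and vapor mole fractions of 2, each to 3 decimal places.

Newton iteration, ψ⁰ = 0.38:
  ψ = 0.380: g = 0.0807, g' = -0.707 → ψ = 0.494
  ψ = 0.494: g = 0.0024, g' = -0.672 → ψ = 0.498
Converged at ψ = 0.498.
Compositions from xᵢ = zᵢ/(1+ψ(Kᵢ−1)), yᵢ = Kᵢxᵢ:
  1: x = 0.231, y = 0.620
  2: x = 0.225, y = 0.173
  3: x = 0.544, y = 0.207

ψ = 0.498, x_2 = 0.225, y_2 = 0.173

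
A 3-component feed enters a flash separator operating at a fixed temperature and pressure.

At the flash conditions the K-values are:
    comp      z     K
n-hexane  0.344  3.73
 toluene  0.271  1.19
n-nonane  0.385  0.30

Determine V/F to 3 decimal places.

V/F = 0.532

Material balance + equilibrium reduce to Σ zᵢ(Kᵢ−1)/(1+V/F(Kᵢ−1)) = 0.
Check two-phase: ΣzᵢKᵢ = 1.721 > 1 and Σzᵢ/Kᵢ = 1.603 > 1, so g(0) = 0.721 > 0 and g(1) = -0.603 < 0.
Newton–Raphson from V/F = 0.5:
  V/F = 0.500: g = 0.0295, g' = -0.913 → V/F = 0.532
Converged at V/F = 0.532.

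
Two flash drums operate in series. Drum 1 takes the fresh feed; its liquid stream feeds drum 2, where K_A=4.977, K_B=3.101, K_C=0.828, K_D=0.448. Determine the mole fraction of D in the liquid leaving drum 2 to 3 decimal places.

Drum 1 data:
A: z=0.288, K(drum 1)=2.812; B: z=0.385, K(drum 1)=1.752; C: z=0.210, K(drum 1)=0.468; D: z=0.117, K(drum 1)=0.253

x_D (drum 2) = 0.463

Drum 1:
Newton–Raphson from ψ₁ = 0.63:
  ψ₁ = 0.630: g = 0.1070, g' = -0.674 → ψ₁ = 0.789
  ψ₁ = 0.789: g = -0.0087, g' = -0.809 → ψ₁ = 0.778
Converged at ψ₁ = 0.778.
Drum-1 compositions:
  A: x = 0.120, y = 0.336
  B: x = 0.243, y = 0.426
  C: x = 0.358, y = 0.168
  D: x = 0.279, y = 0.071
Drum-2 feed = drum-1 liquid: z₂ = (0.1195, 0.2429, 0.3583, 0.2793).
Drum 2:
Material balance + equilibrium reduce to Σ zᵢ(Kᵢ−1)/(1+ψ₂(Kᵢ−1)) = 0.
Feasibility: ΣzᵢKᵢ = 1.770, Σzᵢ/Kᵢ = 1.158 — both > 1, two phases present.
Newton iteration, ψ₂⁰ = 0.36:
  ψ₂ = 0.360: g = 0.2279, g' = -0.812 → ψ₂ = 0.641
  ψ₂ = 0.641: g = 0.0437, g' = -0.562 → ψ₂ = 0.718
  ψ₂ = 0.718: g = 0.0008, g' = -0.545 → ψ₂ = 0.720
Converged at ψ₂ = 0.720.
  A: x = 0.031, y = 0.154
  B: x = 0.097, y = 0.300
  C: x = 0.409, y = 0.339
  D: x = 0.463, y = 0.208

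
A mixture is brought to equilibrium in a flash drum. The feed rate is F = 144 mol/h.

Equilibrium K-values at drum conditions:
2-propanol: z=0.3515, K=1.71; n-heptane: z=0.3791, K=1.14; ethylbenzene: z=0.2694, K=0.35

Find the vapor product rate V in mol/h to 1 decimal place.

V = 61.1 mol/h

Rachford–Rice: g(ψ) = Σ zᵢ(Kᵢ−1)/(1+ψ(Kᵢ−1)) = 0.
Feasibility: ΣzᵢKᵢ = 1.1275, Σzᵢ/Kᵢ = 1.3078 — both > 1, two phases present.
Newton–Raphson from ψ = 0.47:
  ψ = 0.4700: g = -0.01522, g' = -0.3421 → ψ = 0.4255
  ψ = 0.4255: g = -0.00031, g' = -0.3286 → ψ = 0.4246
Converged at ψ = 0.4246.
Then V = ψ·F = 0.4246·144 = 61.1 mol/h and L = F − V = 82.9 mol/h.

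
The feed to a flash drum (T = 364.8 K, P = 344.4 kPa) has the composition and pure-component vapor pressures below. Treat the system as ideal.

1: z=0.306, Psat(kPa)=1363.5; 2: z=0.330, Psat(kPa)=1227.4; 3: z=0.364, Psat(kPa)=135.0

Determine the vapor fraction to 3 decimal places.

ψ = 0.913

Raoult's law: Kᵢ = Pᵢˢᵃᵗ/P = Pᵢˢᵃᵗ/344.4.
  K_1 = 1363.5/344.4 = 3.95906, K_2 = 1227.4/344.4 = 3.56388, K_3 = 135.0/344.4 = 0.39199
Let ψ = V/F and solve Σ zᵢ(Kᵢ−1)/(1+ψ(Kᵢ−1)) = 0.
Check two-phase: ΣzᵢKᵢ = 2.530 > 1 and Σzᵢ/Kᵢ = 1.098 > 1, so g(0) = 1.530 > 0 and g(1) = -0.098 < 0.
Iterate (Newton) starting at ψ = 0.32:
  ψ = 0.320: g = 0.6551, g' = -1.569 → ψ = 0.738
  ψ = 0.738: g = 0.1759, g' = -0.966 → ψ = 0.920
  ψ = 0.920: g = -0.0067, g' = -1.078 → ψ = 0.913
Converged at ψ = 0.913.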